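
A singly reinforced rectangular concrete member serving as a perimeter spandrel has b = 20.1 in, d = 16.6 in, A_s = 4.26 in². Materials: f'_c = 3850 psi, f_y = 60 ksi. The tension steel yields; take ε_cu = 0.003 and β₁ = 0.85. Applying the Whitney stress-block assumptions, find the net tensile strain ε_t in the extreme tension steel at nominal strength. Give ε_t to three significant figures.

a = A_s f_y/(0.85 f'_c b) = 3.886 in.
β₁ = 0.85, so c = a/β₁ = 3.886/0.85 = 4.572 in.
From the linear strain diagram with ε_cu = 0.003: ε_t = 0.003 (d − c)/c = 0.003 × (16.6 − 4.572)/4.572 = 0.00789.
Since ε_t ≥ 0.005, the section is tension-controlled.

ε_t ≈ 0.00789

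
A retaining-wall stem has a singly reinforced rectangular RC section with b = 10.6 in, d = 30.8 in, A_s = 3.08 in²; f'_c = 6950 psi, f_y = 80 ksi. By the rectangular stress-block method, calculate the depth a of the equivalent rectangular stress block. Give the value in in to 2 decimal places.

T = A_s f_y = 3.08 × 80 = 246.4 kips.
a = T/(0.85 f'_c b) = 246.4/(0.85 × 6.95 × 10.6) = 3.93 in.

a ≈ 3.93 in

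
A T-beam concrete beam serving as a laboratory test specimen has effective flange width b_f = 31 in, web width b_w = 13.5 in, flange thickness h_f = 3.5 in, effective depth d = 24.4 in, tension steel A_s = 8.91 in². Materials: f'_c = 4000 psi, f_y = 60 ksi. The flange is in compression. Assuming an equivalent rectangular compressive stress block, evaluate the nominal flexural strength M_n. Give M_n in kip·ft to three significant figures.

Tension: T = A_s f_y = 8.91 × 60 = 534.6 kips.
Try a within the flange: a = T/(0.85 f'_c b_f) = 534.6/(0.85 × 4 × 31) = 5.072 in.
a = 5.072 > h_f = 3.5 in: the block extends into the web. Split into flange-overhang and web parts.
C_f = 0.85 f'_c (b_f − b_w) h_f = 0.85 × 4 × (31 − 13.5) × 3.5 = 208.3 kips.
Remaining web compression depth: a_w = (T − C_f)/(0.85 f'_c b_w) = (534.6 − 208.3)/(0.85 × 4 × 13.5) = 7.109 in.
M_n = C_f(d − h_f/2) + (T − C_f)(d − a_w/2) = 208.3 × (24.4 − 1.75) + 326.3 × (24.4 − 3.5545) = 4718.0 + 6801.9 = 11519.9 kip·in.
M_n = 11519.9/12 = 959.99 kip·ft.

M_n ≈ 960 kip·ft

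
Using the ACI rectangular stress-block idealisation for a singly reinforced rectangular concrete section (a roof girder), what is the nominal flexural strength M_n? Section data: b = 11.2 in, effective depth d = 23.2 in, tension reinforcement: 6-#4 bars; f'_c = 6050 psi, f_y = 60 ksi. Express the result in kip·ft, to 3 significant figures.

M_n ≈ 135 kip·ft

A_s = 6 × 0.2 = 1.2 in².
T = A_s f_y = 1.2 × 60 = 72 kips.
a = T/(0.85 f'_c b) = 72/(0.85 × 6.05 × 11.2) = 1.250 in.
M_n = T(d − a/2) = 72 × (23.2 − 0.625) = 1625.4 kip·in = 1625.4/12 = 135.45 kip·ft.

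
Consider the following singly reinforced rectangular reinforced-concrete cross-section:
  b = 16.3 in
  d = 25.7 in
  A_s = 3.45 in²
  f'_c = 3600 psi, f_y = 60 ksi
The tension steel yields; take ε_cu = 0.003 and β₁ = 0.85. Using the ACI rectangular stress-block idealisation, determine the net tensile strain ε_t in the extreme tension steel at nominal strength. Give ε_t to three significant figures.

a = A_s f_y/(0.85 f'_c b) = 4.150 in.
β₁ = 0.85, so c = a/β₁ = 4.150/0.85 = 4.882 in.
From the linear strain diagram with ε_cu = 0.003: ε_t = 0.003 (d − c)/c = 0.003 × (25.7 − 4.882)/4.882 = 0.0128.
Since ε_t ≥ 0.005, the section is tension-controlled.

ε_t ≈ 0.0128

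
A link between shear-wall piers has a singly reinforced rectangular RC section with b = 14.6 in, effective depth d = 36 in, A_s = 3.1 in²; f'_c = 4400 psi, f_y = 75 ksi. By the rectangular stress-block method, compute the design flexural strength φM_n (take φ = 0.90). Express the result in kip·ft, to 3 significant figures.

φM_n ≈ 591 kip·ft

T = A_s f_y = 3.1 × 75 = 232.5 kips.
a = T/(0.85 f'_c b) = 232.5/(0.85 × 4.4 × 14.6) = 4.258 in.
M_n = T(d − a/2) = 232.5 × (36 − 2.129) = 7875.0 kip·in = 7875.0/12 = 656.25 kip·ft.
φM_n = 0.90 × 656.25 = 590.63 kip·ft.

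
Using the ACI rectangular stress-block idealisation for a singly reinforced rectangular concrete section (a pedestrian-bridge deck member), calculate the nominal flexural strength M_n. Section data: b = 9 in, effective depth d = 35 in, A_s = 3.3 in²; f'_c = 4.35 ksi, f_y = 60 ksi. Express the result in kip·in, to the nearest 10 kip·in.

M_n ≈ 6340 kip·in

T = A_s f_y = 3.3 × 60 = 198 kips.
a = T/(0.85 f'_c b) = 198/(0.85 × 4.35 × 9) = 5.950 in.
M_n = T(d − a/2) = 198 × (35 − 2.975) = 6341.0 kip·in.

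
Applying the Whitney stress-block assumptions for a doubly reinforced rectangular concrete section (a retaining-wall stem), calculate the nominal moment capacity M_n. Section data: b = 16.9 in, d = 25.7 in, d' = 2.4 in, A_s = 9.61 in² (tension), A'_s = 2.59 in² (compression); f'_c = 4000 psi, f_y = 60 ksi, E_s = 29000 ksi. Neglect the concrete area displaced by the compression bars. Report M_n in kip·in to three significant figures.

M_n ≈ 12900 kip·in

Assume both steels yield.
a = (A_s − A'_s) f_y/(0.85 f'_c b) = (9.61 − 2.59) × 60/(0.85 × 4 × 16.9) = 7.330 in.
c = a/β₁ = 7.330/0.85 = 8.624 in; ε'_s = 0.003(c − d')/c = 0.0022 ≥ ε_y = 0.0021, so the compression steel yields.
M_n = (A_s − A'_s) f_y (d − a/2) + A'_s f_y (d − d') = 421.2 × (25.7 − 3.665) + 155.4 × (25.7 − 2.4) = 9281.1 + 3620.8 = 12901.9 kip·in.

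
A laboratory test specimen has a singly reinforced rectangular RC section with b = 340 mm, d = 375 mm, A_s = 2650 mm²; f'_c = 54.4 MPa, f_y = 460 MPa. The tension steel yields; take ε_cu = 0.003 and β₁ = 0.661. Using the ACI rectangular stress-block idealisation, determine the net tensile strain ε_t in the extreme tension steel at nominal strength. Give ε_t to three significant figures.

a = A_s f_y/(0.85 f'_c b) = 77.54 mm.
β₁ = 0.661, so c = a/β₁ = 77.54/0.661 = 117.31 mm.
From the linear strain diagram with ε_cu = 0.003: ε_t = 0.003 (d − c)/c = 0.003 × (375 − 117.31)/117.31 = 0.00659.
Since ε_t ≥ 0.005, the section is tension-controlled.

ε_t ≈ 0.00659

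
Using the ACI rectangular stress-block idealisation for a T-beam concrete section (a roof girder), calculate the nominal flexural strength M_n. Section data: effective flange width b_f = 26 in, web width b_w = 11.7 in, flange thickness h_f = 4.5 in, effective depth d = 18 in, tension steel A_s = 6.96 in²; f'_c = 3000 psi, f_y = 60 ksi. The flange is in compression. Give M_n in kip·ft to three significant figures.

Tension: T = A_s f_y = 6.96 × 60 = 417.6 kips.
Try a within the flange: a = T/(0.85 f'_c b_f) = 417.6/(0.85 × 3 × 26) = 6.299 in.
a = 6.299 > h_f = 4.5 in: the block extends into the web. Split into flange-overhang and web parts.
C_f = 0.85 f'_c (b_f − b_w) h_f = 0.85 × 3 × (26 − 11.7) × 4.5 = 164.1 kips.
Remaining web compression depth: a_w = (T − C_f)/(0.85 f'_c b_w) = (417.6 − 164.1)/(0.85 × 3 × 11.7) = 8.497 in.
M_n = C_f(d − h_f/2) + (T − C_f)(d − a_w/2) = 164.1 × (18 − 2.25) + 253.5 × (18 − 4.2485) = 2584.6 + 3486.0 = 6070.6 kip·in.
M_n = 6070.6/12 = 505.88 kip·ft.

M_n ≈ 506 kip·ft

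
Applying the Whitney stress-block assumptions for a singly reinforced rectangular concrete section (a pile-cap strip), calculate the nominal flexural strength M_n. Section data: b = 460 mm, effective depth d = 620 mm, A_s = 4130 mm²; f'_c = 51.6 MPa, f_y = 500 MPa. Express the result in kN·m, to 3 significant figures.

M_n ≈ 1170 kN·m

T = A_s f_y = 4130 × 500 = 2065000 N = 2065 kN.
From C = T: a = T/(0.85 f'_c b) = 2065000/(0.85 × 51.6 × 460) = 102.35 mm.
M_n = T(d − a/2) = 2065 kN × (620 − 51.175) mm = 1174.62 kN·m.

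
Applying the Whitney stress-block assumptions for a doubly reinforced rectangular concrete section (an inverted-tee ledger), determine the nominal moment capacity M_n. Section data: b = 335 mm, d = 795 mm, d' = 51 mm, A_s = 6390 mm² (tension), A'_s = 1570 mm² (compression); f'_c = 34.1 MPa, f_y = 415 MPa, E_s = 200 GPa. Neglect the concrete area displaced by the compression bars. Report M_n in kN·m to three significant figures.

Assume both tension and compression steel yield.
Net tension couple steel: A_s − A'_s = 4820 mm².
a = (A_s − A'_s) f_y / (0.85 f'_c b) = 2000300/(0.85 × 34.1 × 335) = 206.00 mm.
c = a/β₁ = 206.00/0.806 = 255.58 mm; ε'_s = 0.003(c − d')/c = 0.0024 ≥ f_y/E_s = 0.0021, so compression steel does yield.
M_n = (A_s − A'_s) f_y (d − a/2) + A'_s f_y (d − d') = [2000300 × (795 − 103) + 651550 × (795 − 51)] × 10⁻⁶ = 1384.21 + 484.75 = 1868.96 kN·m.

M_n ≈ 1870 kN·m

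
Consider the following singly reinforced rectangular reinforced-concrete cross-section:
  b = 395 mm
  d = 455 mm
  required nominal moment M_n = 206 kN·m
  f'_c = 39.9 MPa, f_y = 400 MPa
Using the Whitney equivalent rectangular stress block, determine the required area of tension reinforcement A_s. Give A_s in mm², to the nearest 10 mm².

A_s ≈ 1180 mm²

With M_n = 0.85 f'_c a b (d − a/2), solve the quadratic for a:
a = d − √(d² − 2M_n/(0.85 f'_c b)) = 455 − √(455² − 2 × 206×10⁶/(0.85 × 39.9 × 395)) = 35.15 mm.
A_s = 0.85 f'_c a b / f_y = 0.85 × 39.9 × 35.15 × 395 / 400 = 1177.2 mm².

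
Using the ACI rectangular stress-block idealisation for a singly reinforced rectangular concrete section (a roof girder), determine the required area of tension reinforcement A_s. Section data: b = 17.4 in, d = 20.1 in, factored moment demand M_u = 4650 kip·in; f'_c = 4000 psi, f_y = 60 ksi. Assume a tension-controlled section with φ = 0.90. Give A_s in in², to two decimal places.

M_n = M_u/φ = 4650/0.90 = 5166.67 kip·in.
From M_n = 0.85 f'_c a b (d − a/2):
a = d − √(d² − 2M_n/(0.85 f'_c b)) = 20.1 − √(20.1² − 2 × 5166.67/(0.85 × 4 × 17.4)) = 4.956 in.
A_s = 0.85 f'_c a b / f_y = 0.85 × 4 × 4.956 × 17.4 / 60 = 4.887 in².

A_s ≈ 4.89 in²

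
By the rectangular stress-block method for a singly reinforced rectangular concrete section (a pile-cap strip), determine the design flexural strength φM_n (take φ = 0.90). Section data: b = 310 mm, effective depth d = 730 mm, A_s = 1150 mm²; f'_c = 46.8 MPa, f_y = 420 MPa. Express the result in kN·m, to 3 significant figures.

φM_n ≈ 309 kN·m

T = A_s f_y = 1150 × 420 = 483000 N = 483 kN.
From C = T: a = T/(0.85 f'_c b) = 483000/(0.85 × 46.8 × 310) = 39.17 mm.
M_n = T(d − a/2) = 483 kN × (730 − 19.585) mm = 343.13 kN·m.
φM_n = 0.90 × 343.13 = 308.82 kN·m.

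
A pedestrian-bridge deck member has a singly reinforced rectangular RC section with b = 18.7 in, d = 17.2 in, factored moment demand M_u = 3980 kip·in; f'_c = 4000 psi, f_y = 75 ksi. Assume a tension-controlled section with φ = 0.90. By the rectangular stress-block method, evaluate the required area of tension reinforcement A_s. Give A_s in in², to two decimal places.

M_n = M_u/φ = 3980/0.90 = 4422.22 kip·in.
From M_n = 0.85 f'_c a b (d − a/2):
a = d − √(d² − 2M_n/(0.85 f'_c b)) = 17.2 − √(17.2² − 2 × 4422.22/(0.85 × 4 × 18.7)) = 4.681 in.
A_s = 0.85 f'_c a b / f_y = 0.85 × 4 × 4.681 × 18.7 / 75 = 3.968 in².

A_s ≈ 3.97 in²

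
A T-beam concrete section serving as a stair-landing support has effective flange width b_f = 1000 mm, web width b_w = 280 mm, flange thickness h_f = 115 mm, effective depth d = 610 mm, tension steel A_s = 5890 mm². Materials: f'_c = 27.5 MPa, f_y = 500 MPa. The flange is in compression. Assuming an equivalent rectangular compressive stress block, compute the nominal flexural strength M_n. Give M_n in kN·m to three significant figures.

Tension: T = A_s f_y = 5890 × 500 = 2945000 N.
Try a within the flange: a = T/(0.85 f'_c b_f) = 2945000/(0.85 × 27.5 × 1000) = 125.99 mm.
a = 125.99 > h_f = 115 mm: the block extends into the web. Split into flange-overhang and web parts.
C_f = 0.85 f'_c (b_f − b_w) h_f = 0.85 × 27.5 × (1000 − 280) × 115 = 1935450 N.
Remaining web compression depth: a_w = (T − C_f)/(0.85 f'_c b_w) = (2945000 − 1935450)/(0.85 × 27.5 × 280) = 154.25 mm.
M_n = C_f(d − h_f/2) + (T − C_f)(d − a_w/2) = 1935450 × (610 − 57.5) + 1009550 × (610 − 77.125) = 1069.34 + 537.96 = 1607.30 × 10⁶ N·mm.
M_n = 1607.30 kN·m.

M_n ≈ 1610 kN·m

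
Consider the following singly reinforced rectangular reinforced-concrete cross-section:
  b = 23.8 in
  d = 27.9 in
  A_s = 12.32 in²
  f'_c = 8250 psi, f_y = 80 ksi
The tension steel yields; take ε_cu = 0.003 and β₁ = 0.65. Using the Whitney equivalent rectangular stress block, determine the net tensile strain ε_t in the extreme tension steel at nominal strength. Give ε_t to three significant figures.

a = A_s f_y/(0.85 f'_c b) = 5.905 in.
β₁ = 0.65, so c = a/β₁ = 5.905/0.65 = 9.085 in.
From the linear strain diagram with ε_cu = 0.003: ε_t = 0.003 (d − c)/c = 0.003 × (27.9 − 9.085)/9.085 = 0.00621.
Since ε_t ≥ 0.005, the section is tension-controlled.

ε_t ≈ 0.00621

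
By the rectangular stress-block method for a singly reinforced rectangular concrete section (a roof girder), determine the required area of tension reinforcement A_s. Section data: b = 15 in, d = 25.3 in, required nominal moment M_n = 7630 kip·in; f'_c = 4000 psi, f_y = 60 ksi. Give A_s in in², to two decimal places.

From M_n = 0.85 f'_c a b (d − a/2):
a = d − √(d² − 2M_n/(0.85 f'_c b)) = 25.3 − √(25.3² − 2 × 7630/(0.85 × 4 × 15)) = 6.837 in.
A_s = 0.85 f'_c a b / f_y = 0.85 × 4 × 6.837 × 15 / 60 = 5.811 in².

A_s ≈ 5.81 in²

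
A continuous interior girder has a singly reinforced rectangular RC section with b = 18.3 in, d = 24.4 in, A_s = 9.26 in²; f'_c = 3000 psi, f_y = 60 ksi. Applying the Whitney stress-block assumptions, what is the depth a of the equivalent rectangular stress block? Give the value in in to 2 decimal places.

a ≈ 11.91 in

T = A_s f_y = 9.26 × 60 = 555.6 kips.
a = T/(0.85 f'_c b) = 555.6/(0.85 × 3 × 18.3) = 11.91 in.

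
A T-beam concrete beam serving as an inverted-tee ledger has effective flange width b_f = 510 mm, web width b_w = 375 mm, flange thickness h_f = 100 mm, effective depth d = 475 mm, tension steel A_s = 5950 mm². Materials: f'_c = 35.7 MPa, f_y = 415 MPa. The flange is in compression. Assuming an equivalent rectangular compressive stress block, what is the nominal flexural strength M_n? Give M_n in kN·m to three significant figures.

Tension: T = A_s f_y = 5950 × 415 = 2469250 N.
Try a within the flange: a = T/(0.85 f'_c b_f) = 2469250/(0.85 × 35.7 × 510) = 159.55 mm.
a = 159.55 > h_f = 100 mm: the block extends into the web. Split into flange-overhang and web parts.
C_f = 0.85 f'_c (b_f − b_w) h_f = 0.85 × 35.7 × (510 − 375) × 100 = 409658 N.
Remaining web compression depth: a_w = (T − C_f)/(0.85 f'_c b_w) = (2469250 − 409658)/(0.85 × 35.7 × 375) = 180.99 mm.
M_n = C_f(d − h_f/2) + (T − C_f)(d − a_w/2) = 409658 × (475 − 50) + 2059592 × (475 − 90.495) = 174.10 + 791.92 = 966.02 × 10⁶ N·mm.
M_n = 966.02 kN·m.

M_n ≈ 966 kN·m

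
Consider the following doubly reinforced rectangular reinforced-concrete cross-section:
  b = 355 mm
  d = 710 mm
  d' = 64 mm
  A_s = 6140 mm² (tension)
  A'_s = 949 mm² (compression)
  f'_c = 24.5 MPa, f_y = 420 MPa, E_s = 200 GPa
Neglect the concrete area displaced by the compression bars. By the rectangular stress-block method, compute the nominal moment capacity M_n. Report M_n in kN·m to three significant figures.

Assume both tension and compression steel yield.
Net tension couple steel: A_s − A'_s = 5191 mm².
a = (A_s − A'_s) f_y / (0.85 f'_c b) = 2180220/(0.85 × 24.5 × 355) = 294.91 mm.
c = a/β₁ = 294.91/0.85 = 346.95 mm; ε'_s = 0.003(c − d')/c = 0.0024 ≥ f_y/E_s = 0.0021, so compression steel does yield.
M_n = (A_s − A'_s) f_y (d − a/2) + A'_s f_y (d − d') = [2180220 × (710 − 147.455) + 398580 × (710 − 64)] × 10⁻⁶ = 1226.47 + 257.48 = 1483.95 kN·m.

M_n ≈ 1480 kN·m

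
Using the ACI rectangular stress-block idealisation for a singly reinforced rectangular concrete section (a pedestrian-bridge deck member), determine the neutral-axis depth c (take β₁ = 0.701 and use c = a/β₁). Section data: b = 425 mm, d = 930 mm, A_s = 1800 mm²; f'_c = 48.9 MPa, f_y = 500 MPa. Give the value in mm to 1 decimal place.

c ≈ 72.7 mm

T = A_s f_y = 1800 × 500 = 900000 N = 900 kN.
Setting C = 0.85 f'_c a b equal to T: a = 900000/(0.85 × 48.9 × 425) = 50.948 mm.
With β₁ = 0.701, c = a/β₁ = 50.948/0.701 = 72.7 mm.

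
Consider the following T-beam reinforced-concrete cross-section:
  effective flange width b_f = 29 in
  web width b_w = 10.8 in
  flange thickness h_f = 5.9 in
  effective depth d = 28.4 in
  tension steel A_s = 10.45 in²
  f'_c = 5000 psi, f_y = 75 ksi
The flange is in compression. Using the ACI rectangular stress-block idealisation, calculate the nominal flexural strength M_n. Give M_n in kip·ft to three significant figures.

M_n ≈ 1650 kip·ft

Tension: T = A_s f_y = 10.45 × 75 = 783.75 kips.
Try a within the flange: a = T/(0.85 f'_c b_f) = 783.75/(0.85 × 5 × 29) = 6.359 in.
a = 6.359 > h_f = 5.9 in: the block extends into the web. Split into flange-overhang and web parts.
C_f = 0.85 f'_c (b_f − b_w) h_f = 0.85 × 5 × (29 − 10.8) × 5.9 = 456.4 kips.
Remaining web compression depth: a_w = (T − C_f)/(0.85 f'_c b_w) = (783.75 − 456.4)/(0.85 × 5 × 10.8) = 7.132 in.
M_n = C_f(d − h_f/2) + (T − C_f)(d − a_w/2) = 456.4 × (28.4 − 2.95) + 327.35 × (28.4 − 3.566) = 11615.4 + 8129.4 = 19744.8 kip·in.
M_n = 19744.8/12 = 1645.40 kip·ft.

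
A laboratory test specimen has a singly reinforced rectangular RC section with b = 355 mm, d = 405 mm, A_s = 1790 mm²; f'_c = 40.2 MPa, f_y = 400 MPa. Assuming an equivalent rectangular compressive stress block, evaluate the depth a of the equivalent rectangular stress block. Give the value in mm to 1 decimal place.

T = A_s f_y = 1790 × 400 = 716000 N = 716 kN.
Setting C = 0.85 f'_c a b equal to T: a = 716000/(0.85 × 40.2 × 355) = 59.0 mm.

a ≈ 59.0 mm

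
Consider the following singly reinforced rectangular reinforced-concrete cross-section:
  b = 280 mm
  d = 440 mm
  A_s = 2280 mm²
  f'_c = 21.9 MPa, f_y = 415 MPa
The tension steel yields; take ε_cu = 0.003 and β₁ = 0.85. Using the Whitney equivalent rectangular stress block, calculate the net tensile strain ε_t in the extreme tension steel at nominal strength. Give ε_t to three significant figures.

ε_t ≈ 0.00318

a = A_s f_y/(0.85 f'_c b) = 181.54 mm.
β₁ = 0.85, so c = a/β₁ = 181.54/0.85 = 213.58 mm.
From the linear strain diagram with ε_cu = 0.003: ε_t = 0.003 (d − c)/c = 0.003 × (440 − 213.58)/213.58 = 0.00318.
ε_t < 0.004 — the section is over-reinforced for flexure under ACI limits.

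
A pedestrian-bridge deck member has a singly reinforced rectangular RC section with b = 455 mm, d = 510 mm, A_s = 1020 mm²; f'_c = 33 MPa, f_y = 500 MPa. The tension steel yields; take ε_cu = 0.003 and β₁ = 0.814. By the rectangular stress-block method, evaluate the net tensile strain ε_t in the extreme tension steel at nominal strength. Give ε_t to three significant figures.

a = A_s f_y/(0.85 f'_c b) = 39.96 mm.
β₁ = 0.814, so c = a/β₁ = 39.96/0.814 = 49.09 mm.
From the linear strain diagram with ε_cu = 0.003: ε_t = 0.003 (d − c)/c = 0.003 × (510 − 49.09)/49.09 = 0.0282.
Since ε_t ≥ 0.005, the section is tension-controlled.

ε_t ≈ 0.0282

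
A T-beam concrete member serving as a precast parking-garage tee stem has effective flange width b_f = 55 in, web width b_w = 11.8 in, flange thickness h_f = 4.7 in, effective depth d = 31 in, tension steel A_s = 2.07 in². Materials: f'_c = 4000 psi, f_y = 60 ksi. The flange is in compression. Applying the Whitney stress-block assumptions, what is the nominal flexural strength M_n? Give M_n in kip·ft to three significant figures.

Tension: T = A_s f_y = 2.07 × 60 = 124.2 kips.
Try a within the flange: a = T/(0.85 f'_c b_f) = 124.2/(0.85 × 4 × 55) = 0.664 in.
Since a = 0.664 ≤ h_f = 4.7 in, the stress block lies entirely in the flange; analyse as a rectangular beam of width b_f.
M_n = T(d − a/2) = 124.2 × (31 − 0.332) = 3809.0 kip·in.
M_n = 3809.0/12 = 317.42 kip·ft.

M_n ≈ 317 kip·ft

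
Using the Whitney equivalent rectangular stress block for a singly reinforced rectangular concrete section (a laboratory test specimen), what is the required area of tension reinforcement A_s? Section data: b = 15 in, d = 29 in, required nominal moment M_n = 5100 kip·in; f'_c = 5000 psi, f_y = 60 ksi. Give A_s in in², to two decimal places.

From M_n = 0.85 f'_c a b (d − a/2):
a = d − √(d² − 2M_n/(0.85 f'_c b)) = 29 − √(29² − 2 × 5100/(0.85 × 5 × 15)) = 2.904 in.
A_s = 0.85 f'_c a b / f_y = 0.85 × 5 × 2.904 × 15 / 60 = 3.086 in².

A_s ≈ 3.09 in²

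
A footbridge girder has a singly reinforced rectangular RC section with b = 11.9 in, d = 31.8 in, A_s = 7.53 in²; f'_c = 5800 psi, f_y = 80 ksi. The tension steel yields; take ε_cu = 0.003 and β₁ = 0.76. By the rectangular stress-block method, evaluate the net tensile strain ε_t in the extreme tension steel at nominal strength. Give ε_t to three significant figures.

ε_t ≈ 0.00406

a = A_s f_y/(0.85 f'_c b) = 10.268 in.
β₁ = 0.76, so c = a/β₁ = 10.268/0.76 = 13.511 in.
From the linear strain diagram with ε_cu = 0.003: ε_t = 0.003 (d − c)/c = 0.003 × (31.8 − 13.511)/13.511 = 0.00406.
ε_t is between 0.004 and 0.005 — transition zone.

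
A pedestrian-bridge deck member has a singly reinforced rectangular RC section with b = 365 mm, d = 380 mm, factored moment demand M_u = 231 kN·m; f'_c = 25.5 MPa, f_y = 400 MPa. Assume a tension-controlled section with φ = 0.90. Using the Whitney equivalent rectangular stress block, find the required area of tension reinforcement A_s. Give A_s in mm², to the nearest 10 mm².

M_n = M_u/φ = 231/0.90 = 256.667 kN·m.
With M_n = 0.85 f'_c a b (d − a/2), solve the quadratic for a:
a = d − √(d² − 2M_n/(0.85 f'_c b)) = 380 − √(380² − 2 × 256.667×10⁶/(0.85 × 25.5 × 365)) = 98.02 mm.
A_s = 0.85 f'_c a b / f_y = 0.85 × 25.5 × 98.02 × 365 / 400 = 1938.7 mm².

A_s ≈ 1940 mm²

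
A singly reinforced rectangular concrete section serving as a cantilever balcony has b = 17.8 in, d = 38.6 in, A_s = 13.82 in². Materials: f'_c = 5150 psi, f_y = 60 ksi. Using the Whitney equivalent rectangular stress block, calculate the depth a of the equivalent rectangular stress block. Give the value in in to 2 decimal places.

T = A_s f_y = 13.82 × 60 = 829.2 kips.
a = T/(0.85 f'_c b) = 829.2/(0.85 × 5.15 × 17.8) = 10.64 in.

a ≈ 10.64 in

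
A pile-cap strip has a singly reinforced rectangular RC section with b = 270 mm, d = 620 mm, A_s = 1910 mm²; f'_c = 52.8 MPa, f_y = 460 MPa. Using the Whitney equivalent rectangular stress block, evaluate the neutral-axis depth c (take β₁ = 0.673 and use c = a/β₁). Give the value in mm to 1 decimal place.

T = A_s f_y = 1910 × 460 = 878600 N = 878.6 kN.
Setting C = 0.85 f'_c a b equal to T: a = 878600/(0.85 × 52.8 × 270) = 72.506 mm.
With β₁ = 0.673, c = a/β₁ = 72.506/0.673 = 107.7 mm.

c ≈ 107.7 mm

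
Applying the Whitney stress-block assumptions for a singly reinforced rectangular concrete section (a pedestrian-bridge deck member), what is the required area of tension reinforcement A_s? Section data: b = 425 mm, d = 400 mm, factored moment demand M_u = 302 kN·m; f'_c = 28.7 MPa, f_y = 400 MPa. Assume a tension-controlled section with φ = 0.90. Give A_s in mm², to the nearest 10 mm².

A_s ≈ 2370 mm²

M_n = M_u/φ = 302/0.90 = 335.556 kN·m.
With M_n = 0.85 f'_c a b (d − a/2), solve the quadratic for a:
a = d − √(d² − 2M_n/(0.85 f'_c b)) = 400 − √(400² − 2 × 335.556×10⁶/(0.85 × 28.7 × 425)) = 91.34 mm.
A_s = 0.85 f'_c a b / f_y = 0.85 × 28.7 × 91.34 × 425 / 400 = 2367.5 mm².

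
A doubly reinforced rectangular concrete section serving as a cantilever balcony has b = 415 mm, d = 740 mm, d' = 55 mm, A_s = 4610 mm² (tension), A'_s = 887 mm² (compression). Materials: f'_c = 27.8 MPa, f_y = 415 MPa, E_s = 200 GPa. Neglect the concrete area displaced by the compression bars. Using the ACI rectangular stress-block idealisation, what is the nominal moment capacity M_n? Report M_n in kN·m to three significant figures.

M_n ≈ 1270 kN·m

Assume both tension and compression steel yield.
Net tension couple steel: A_s − A'_s = 3723 mm².
a = (A_s − A'_s) f_y / (0.85 f'_c b) = 1545045/(0.85 × 27.8 × 415) = 157.55 mm.
c = a/β₁ = 157.55/0.85 = 185.35 mm; ε'_s = 0.003(c − d')/c = 0.0021 ≥ f_y/E_s = 0.0021, so compression steel does yield.
M_n = (A_s − A'_s) f_y (d − a/2) + A'_s f_y (d − d') = [1545045 × (740 − 78.775) + 368105 × (740 − 55)] × 10⁻⁶ = 1021.62 + 252.15 = 1273.77 kN·m.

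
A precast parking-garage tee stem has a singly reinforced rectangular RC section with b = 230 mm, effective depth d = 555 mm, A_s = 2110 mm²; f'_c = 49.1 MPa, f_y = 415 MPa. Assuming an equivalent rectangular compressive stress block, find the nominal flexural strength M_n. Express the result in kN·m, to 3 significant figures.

M_n ≈ 446 kN·m

T = A_s f_y = 2110 × 415 = 875650 N = 875.65 kN.
From C = T: a = T/(0.85 f'_c b) = 875650/(0.85 × 49.1 × 230) = 91.22 mm.
M_n = T(d − a/2) = 875.65 kN × (555 − 45.61) mm = 446.05 kN·m.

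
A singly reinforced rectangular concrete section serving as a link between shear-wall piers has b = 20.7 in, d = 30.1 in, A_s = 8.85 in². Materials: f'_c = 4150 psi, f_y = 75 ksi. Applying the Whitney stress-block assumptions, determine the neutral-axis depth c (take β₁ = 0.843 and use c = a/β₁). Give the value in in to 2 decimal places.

T = A_s f_y = 8.85 × 75 = 663.75 kips.
a = T/(0.85 f'_c b) = 663.75/(0.85 × 4.15 × 20.7) = 9.0901 in.
With β₁ = 0.843, c = a/β₁ = 9.0901/0.843 = 10.78 in.

c ≈ 10.78 in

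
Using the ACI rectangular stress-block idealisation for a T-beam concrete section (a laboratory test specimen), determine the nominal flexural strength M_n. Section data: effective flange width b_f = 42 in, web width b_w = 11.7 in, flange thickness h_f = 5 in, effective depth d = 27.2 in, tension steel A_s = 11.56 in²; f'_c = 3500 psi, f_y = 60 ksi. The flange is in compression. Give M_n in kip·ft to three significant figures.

Tension: T = A_s f_y = 11.56 × 60 = 693.6 kips.
Try a within the flange: a = T/(0.85 f'_c b_f) = 693.6/(0.85 × 3.5 × 42) = 5.551 in.
a = 5.551 > h_f = 5 in: the block extends into the web. Split into flange-overhang and web parts.
C_f = 0.85 f'_c (b_f − b_w) h_f = 0.85 × 3.5 × (42 − 11.7) × 5 = 450.7 kips.
Remaining web compression depth: a_w = (T − C_f)/(0.85 f'_c b_w) = (693.6 − 450.7)/(0.85 × 3.5 × 11.7) = 6.978 in.
M_n = C_f(d − h_f/2) + (T − C_f)(d − a_w/2) = 450.7 × (27.2 − 2.5) + 242.9 × (27.2 − 3.489) = 11132.3 + 5759.4 = 16891.7 kip·in.
M_n = 16891.7/12 = 1407.64 kip·ft.

M_n ≈ 1410 kip·ft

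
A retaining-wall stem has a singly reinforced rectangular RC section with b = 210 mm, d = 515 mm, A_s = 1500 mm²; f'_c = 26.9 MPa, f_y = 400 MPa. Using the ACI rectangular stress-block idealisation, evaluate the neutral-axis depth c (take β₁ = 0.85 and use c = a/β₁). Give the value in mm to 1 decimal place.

c ≈ 147.0 mm

T = A_s f_y = 1500 × 400 = 600000 N = 600 kN.
Setting C = 0.85 f'_c a b equal to T: a = 600000/(0.85 × 26.9 × 210) = 124.957 mm.
With β₁ = 0.85, c = a/β₁ = 124.957/0.85 = 147.0 mm.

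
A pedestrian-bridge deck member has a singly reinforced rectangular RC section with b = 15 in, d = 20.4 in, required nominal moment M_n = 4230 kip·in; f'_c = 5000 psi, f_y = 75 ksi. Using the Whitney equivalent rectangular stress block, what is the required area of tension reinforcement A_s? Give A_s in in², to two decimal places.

From M_n = 0.85 f'_c a b (d − a/2):
a = d − √(d² − 2M_n/(0.85 f'_c b)) = 20.4 − √(20.4² − 2 × 4230/(0.85 × 5 × 15)) = 3.564 in.
A_s = 0.85 f'_c a b / f_y = 0.85 × 5 × 3.564 × 15 / 75 = 3.029 in².

A_s ≈ 3.03 in²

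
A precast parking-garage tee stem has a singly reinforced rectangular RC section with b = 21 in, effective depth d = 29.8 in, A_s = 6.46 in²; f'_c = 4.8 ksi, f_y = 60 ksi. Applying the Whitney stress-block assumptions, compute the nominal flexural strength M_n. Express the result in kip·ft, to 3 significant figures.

M_n ≈ 889 kip·ft

T = A_s f_y = 6.46 × 60 = 387.6 kips.
a = T/(0.85 f'_c b) = 387.6/(0.85 × 4.8 × 21) = 4.524 in.
M_n = T(d − a/2) = 387.6 × (29.8 − 2.262) = 10673.7 kip·in = 10673.7/12 = 889.48 kip·ft.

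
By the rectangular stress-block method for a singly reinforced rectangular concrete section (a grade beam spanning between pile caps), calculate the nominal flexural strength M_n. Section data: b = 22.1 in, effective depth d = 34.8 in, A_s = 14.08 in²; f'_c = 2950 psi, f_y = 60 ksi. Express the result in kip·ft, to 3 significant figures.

M_n ≈ 1910 kip·ft

T = A_s f_y = 14.08 × 60 = 844.8 kips.
a = T/(0.85 f'_c b) = 844.8/(0.85 × 2.95 × 22.1) = 15.245 in.
M_n = T(d − a/2) = 844.8 × (34.8 − 7.6225) = 22959.6 kip·in = 22959.6/12 = 1913.30 kip·ft.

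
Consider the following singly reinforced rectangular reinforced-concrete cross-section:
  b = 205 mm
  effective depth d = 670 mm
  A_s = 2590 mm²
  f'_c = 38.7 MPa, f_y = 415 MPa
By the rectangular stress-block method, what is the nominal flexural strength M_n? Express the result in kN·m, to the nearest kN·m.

M_n ≈ 634 kN·m

T = A_s f_y = 2590 × 415 = 1074850 N = 1074.85 kN.
From C = T: a = T/(0.85 f'_c b) = 1074850/(0.85 × 38.7 × 205) = 159.39 mm.
M_n = T(d − a/2) = 1074.85 kN × (670 − 79.695) mm = 634.49 kN·m.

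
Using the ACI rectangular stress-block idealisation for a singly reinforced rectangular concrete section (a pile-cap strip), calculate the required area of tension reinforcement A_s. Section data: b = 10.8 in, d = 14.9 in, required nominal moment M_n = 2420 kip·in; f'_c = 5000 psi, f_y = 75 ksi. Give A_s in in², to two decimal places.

From M_n = 0.85 f'_c a b (d − a/2):
a = d − √(d² − 2M_n/(0.85 f'_c b)) = 14.9 − √(14.9² − 2 × 2420/(0.85 × 5 × 10.8)) = 4.104 in.
A_s = 0.85 f'_c a b / f_y = 0.85 × 5 × 4.104 × 10.8 / 75 = 2.512 in².

A_s ≈ 2.51 in²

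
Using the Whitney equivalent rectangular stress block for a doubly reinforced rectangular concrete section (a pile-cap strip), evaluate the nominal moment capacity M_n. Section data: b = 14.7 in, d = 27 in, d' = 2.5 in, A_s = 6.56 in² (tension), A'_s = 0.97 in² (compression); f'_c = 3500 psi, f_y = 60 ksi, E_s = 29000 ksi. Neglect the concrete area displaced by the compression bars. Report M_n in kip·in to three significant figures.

Assume both steels yield.
a = (A_s − A'_s) f_y/(0.85 f'_c b) = (6.56 − 0.97) × 60/(0.85 × 3.5 × 14.7) = 7.669 in.
c = a/β₁ = 7.669/0.85 = 9.022 in; ε'_s = 0.003(c − d')/c = 0.0022 ≥ ε_y = 0.0021, so the compression steel yields.
M_n = (A_s − A'_s) f_y (d − a/2) + A'_s f_y (d − d') = 335.4 × (27 − 3.8345) + 58.2 × (27 − 2.5) = 7769.7 + 1425.9 = 9195.6 kip·in.

M_n ≈ 9200 kip·in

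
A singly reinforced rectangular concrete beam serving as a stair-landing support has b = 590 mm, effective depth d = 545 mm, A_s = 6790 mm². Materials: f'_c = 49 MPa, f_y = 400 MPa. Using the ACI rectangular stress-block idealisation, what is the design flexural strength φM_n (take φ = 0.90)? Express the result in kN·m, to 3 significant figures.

φM_n ≈ 1200 kN·m

T = A_s f_y = 6790 × 400 = 2716000 N = 2716 kN.
From C = T: a = T/(0.85 f'_c b) = 2716000/(0.85 × 49 × 590) = 110.53 mm.
M_n = T(d − a/2) = 2716 kN × (545 − 55.265) mm = 1330.12 kN·m.
φM_n = 0.90 × 1330.12 = 1197.11 kN·m.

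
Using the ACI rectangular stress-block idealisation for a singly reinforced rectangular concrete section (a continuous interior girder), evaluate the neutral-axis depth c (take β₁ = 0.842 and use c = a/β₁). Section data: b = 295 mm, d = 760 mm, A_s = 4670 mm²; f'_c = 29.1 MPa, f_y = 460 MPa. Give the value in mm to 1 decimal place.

T = A_s f_y = 4670 × 460 = 2148200 N = 2148.2 kN.
Setting C = 0.85 f'_c a b equal to T: a = 2148200/(0.85 × 29.1 × 295) = 294.402 mm.
With β₁ = 0.842, c = a/β₁ = 294.402/0.842 = 349.6 mm.

c ≈ 349.6 mm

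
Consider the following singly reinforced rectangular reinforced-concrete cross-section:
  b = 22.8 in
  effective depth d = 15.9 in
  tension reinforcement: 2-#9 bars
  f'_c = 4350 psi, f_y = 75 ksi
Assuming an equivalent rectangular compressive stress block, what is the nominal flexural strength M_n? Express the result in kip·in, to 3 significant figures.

M_n ≈ 2250 kip·in

A_s = 2 × 1 = 2 in².
T = A_s f_y = 2 × 75 = 150 kips.
a = T/(0.85 f'_c b) = 150/(0.85 × 4.35 × 22.8) = 1.779 in.
M_n = T(d − a/2) = 150 × (15.9 − 0.8895) = 2251.6 kip·in.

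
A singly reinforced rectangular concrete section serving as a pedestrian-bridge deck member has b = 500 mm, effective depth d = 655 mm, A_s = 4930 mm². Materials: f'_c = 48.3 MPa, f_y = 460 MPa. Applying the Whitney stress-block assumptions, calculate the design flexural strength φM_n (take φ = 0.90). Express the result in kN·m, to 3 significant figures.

φM_n ≈ 1220 kN·m

T = A_s f_y = 4930 × 460 = 2267800 N = 2267.8 kN.
From C = T: a = T/(0.85 f'_c b) = 2267800/(0.85 × 48.3 × 500) = 110.48 mm.
M_n = T(d − a/2) = 2267.8 kN × (655 − 55.24) mm = 1360.14 kN·m.
φM_n = 0.90 × 1360.14 = 1224.13 kN·m.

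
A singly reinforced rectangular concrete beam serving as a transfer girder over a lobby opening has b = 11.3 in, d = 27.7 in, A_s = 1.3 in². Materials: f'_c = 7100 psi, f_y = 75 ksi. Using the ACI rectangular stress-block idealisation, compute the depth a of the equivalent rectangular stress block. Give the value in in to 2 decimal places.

T = A_s f_y = 1.3 × 75 = 97.5 kips.
a = T/(0.85 f'_c b) = 97.5/(0.85 × 7.1 × 11.3) = 1.43 in.

a ≈ 1.43 in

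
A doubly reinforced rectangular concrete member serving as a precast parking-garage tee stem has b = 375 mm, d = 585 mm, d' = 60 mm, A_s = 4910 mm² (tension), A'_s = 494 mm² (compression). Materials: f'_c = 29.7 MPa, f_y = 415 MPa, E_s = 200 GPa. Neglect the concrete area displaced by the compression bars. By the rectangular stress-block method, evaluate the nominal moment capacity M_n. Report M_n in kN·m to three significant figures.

Assume both tension and compression steel yield.
Net tension couple steel: A_s − A'_s = 4416 mm².
a = (A_s − A'_s) f_y / (0.85 f'_c b) = 1832640/(0.85 × 29.7 × 375) = 193.58 mm.
c = a/β₁ = 193.58/0.838 = 231.00 mm; ε'_s = 0.003(c − d')/c = 0.0022 ≥ f_y/E_s = 0.0021, so compression steel does yield.
M_n = (A_s − A'_s) f_y (d − a/2) + A'_s f_y (d − d') = [1832640 × (585 − 96.79) + 205010 × (585 − 60)] × 10⁻⁶ = 894.71 + 107.63 = 1002.34 kN·m.

M_n ≈ 1000 kN·m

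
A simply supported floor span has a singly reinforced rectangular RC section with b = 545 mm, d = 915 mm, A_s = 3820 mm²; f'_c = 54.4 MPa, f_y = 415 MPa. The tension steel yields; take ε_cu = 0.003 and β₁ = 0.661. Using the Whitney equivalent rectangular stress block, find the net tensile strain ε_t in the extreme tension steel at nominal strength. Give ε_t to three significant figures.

ε_t ≈ 0.0258

a = A_s f_y/(0.85 f'_c b) = 62.91 mm.
β₁ = 0.661, so c = a/β₁ = 62.91/0.661 = 95.17 mm.
From the linear strain diagram with ε_cu = 0.003: ε_t = 0.003 (d − c)/c = 0.003 × (915 − 95.17)/95.17 = 0.0258.
Since ε_t ≥ 0.005, the section is tension-controlled.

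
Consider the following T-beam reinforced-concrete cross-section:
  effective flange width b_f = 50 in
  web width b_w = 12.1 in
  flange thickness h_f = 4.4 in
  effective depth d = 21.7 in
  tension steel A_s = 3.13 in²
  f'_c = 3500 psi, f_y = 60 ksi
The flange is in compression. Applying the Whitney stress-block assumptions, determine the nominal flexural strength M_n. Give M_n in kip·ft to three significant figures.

Tension: T = A_s f_y = 3.13 × 60 = 187.8 kips.
Try a within the flange: a = T/(0.85 f'_c b_f) = 187.8/(0.85 × 3.5 × 50) = 1.263 in.
Since a = 1.263 ≤ h_f = 4.4 in, the stress block lies entirely in the flange; analyse as a rectangular beam of width b_f.
M_n = T(d − a/2) = 187.8 × (21.7 − 0.6315) = 3956.7 kip·in.
M_n = 3956.7/12 = 329.73 kip·ft.

M_n ≈ 330 kip·ft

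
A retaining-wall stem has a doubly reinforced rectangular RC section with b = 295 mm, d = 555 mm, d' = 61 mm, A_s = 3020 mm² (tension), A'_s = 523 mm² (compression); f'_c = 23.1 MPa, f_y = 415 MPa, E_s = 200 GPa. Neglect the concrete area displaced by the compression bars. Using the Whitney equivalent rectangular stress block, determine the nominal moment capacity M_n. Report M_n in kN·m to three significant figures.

M_n ≈ 590 kN·m

Assume both tension and compression steel yield.
Net tension couple steel: A_s − A'_s = 2497 mm².
a = (A_s − A'_s) f_y / (0.85 f'_c b) = 1036255/(0.85 × 23.1 × 295) = 178.90 mm.
c = a/β₁ = 178.90/0.85 = 210.47 mm; ε'_s = 0.003(c − d')/c = 0.0021 ≥ f_y/E_s = 0.0021, so compression steel does yield.
M_n = (A_s − A'_s) f_y (d − a/2) + A'_s f_y (d − d') = [1036255 × (555 − 89.45) + 217045 × (555 − 61)] × 10⁻⁶ = 482.43 + 107.22 = 589.65 kN·m.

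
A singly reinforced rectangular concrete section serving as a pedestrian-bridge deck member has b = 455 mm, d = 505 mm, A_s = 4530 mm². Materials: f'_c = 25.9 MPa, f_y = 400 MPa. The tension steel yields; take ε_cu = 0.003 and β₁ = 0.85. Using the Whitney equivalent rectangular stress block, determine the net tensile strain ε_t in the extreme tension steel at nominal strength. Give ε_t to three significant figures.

a = A_s f_y/(0.85 f'_c b) = 180.90 mm.
β₁ = 0.85, so c = a/β₁ = 180.90/0.85 = 212.82 mm.
From the linear strain diagram with ε_cu = 0.003: ε_t = 0.003 (d − c)/c = 0.003 × (505 − 212.82)/212.82 = 0.00412.
ε_t is between 0.004 and 0.005 — transition zone.

ε_t ≈ 0.00412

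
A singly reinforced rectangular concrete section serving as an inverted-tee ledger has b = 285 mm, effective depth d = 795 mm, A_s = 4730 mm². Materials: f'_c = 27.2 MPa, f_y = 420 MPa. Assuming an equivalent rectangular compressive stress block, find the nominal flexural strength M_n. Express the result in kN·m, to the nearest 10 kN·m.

T = A_s f_y = 4730 × 420 = 1986600 N = 1986.6 kN.
From C = T: a = T/(0.85 f'_c b) = 1986600/(0.85 × 27.2 × 285) = 301.49 mm.
M_n = T(d − a/2) = 1986.6 kN × (795 − 150.745) mm = 1279.88 kN·m.

M_n ≈ 1280 kN·m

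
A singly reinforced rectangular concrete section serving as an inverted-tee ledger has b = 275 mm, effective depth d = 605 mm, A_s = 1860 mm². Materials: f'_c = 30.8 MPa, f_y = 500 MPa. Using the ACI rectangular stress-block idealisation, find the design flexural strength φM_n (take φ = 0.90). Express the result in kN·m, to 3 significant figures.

φM_n ≈ 452 kN·m

T = A_s f_y = 1860 × 500 = 930000 N = 930 kN.
From C = T: a = T/(0.85 f'_c b) = 930000/(0.85 × 30.8 × 275) = 129.18 mm.
M_n = T(d − a/2) = 930 kN × (605 − 64.59) mm = 502.58 kN·m.
φM_n = 0.90 × 502.58 = 452.32 kN·m.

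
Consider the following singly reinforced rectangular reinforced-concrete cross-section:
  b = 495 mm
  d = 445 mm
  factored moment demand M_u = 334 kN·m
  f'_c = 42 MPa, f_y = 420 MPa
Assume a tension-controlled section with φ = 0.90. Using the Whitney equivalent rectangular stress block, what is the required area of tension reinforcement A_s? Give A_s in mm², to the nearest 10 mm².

A_s ≈ 2100 mm²

M_n = M_u/φ = 334/0.90 = 371.111 kN·m.
With M_n = 0.85 f'_c a b (d − a/2), solve the quadratic for a:
a = d − √(d² − 2M_n/(0.85 f'_c b)) = 445 − √(445² − 2 × 371.111×10⁶/(0.85 × 42 × 495)) = 50.00 mm.
A_s = 0.85 f'_c a b / f_y = 0.85 × 42 × 50.00 × 495 / 420 = 2103.8 mm².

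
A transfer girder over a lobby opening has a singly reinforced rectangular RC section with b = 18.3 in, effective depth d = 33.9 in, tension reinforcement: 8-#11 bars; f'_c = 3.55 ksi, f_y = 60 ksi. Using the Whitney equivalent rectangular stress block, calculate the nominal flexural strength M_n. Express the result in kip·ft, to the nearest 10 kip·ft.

A_s = 8 × 1.56 = 12.48 in².
T = A_s f_y = 12.48 × 60 = 748.8 kips.
a = T/(0.85 f'_c b) = 748.8/(0.85 × 3.55 × 18.3) = 13.560 in.
M_n = T(d − a/2) = 748.8 × (33.9 − 6.78) = 20307.5 kip·in = 20307.5/12 = 1692.29 kip·ft.

M_n ≈ 1690 kip·ft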